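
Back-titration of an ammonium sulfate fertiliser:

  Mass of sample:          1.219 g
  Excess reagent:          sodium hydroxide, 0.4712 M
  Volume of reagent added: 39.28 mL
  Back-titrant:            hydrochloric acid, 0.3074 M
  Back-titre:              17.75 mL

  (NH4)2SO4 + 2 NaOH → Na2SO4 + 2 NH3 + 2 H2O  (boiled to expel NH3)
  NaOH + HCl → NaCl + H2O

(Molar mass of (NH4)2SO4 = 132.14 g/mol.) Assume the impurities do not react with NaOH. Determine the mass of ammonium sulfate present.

0.8624 g

n(NaOH) added = 0.03928 × 0.4712 = 0.01851 mol
n(HCl) used in back-titration = 0.01775 × 0.3074 = 5.456 × 10^-3 mol
n(NaOH) left over = 5.456 × 10^-3 mol (1:1 ratio)
n(NaOH) consumed by analyte = 0.01851 − 5.456 × 10^-3 = 0.01305 mol
From the 1:2 ratio, n((NH4)2SO4) = 1/2 × 0.01305 = 6.526 × 10^-3 mol
mass of (NH4)2SO4 = 6.526 × 10^-3 × 132.14 = 0.8624 g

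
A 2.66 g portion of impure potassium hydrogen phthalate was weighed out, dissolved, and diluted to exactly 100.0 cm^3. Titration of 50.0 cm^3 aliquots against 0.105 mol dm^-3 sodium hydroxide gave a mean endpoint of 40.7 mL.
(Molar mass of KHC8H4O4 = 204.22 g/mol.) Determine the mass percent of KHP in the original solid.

65.6 %

KHC8H4O4 + NaOH → KNaC8H4O4 + H2O
n(NaOH) per titration = 0.0407 × 0.105 = 4.27 × 10^-3 mol
n(KHC8H4O4) in each aliquot = 4.27 × 10^-3 mol (1:1 ratio)
n(KHC8H4O4) in the whole flask = 4.27 × 10^-3 × 100.0/50.0 = 8.55 × 10^-3 mol
mass of KHC8H4O4 = 8.55 × 10^-3 × 204.22 = 1.75 g
% KHC8H4O4 = 1.75 / 2.66 × 100 = 65.6 %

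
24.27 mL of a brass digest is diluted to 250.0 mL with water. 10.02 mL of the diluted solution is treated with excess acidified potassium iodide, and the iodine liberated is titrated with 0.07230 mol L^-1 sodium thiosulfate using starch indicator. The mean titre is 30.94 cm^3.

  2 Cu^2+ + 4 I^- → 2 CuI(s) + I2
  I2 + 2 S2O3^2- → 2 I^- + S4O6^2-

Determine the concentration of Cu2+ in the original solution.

2.300 mol/L

n(S2O3^2-) = 0.03094 × 0.07230 = 2.237 × 10^-3 mol
n(I2) = n(S2O3^2-)/2 = 1.118 × 10^-3 mol
From the 2:1 ratio, n(Cu2+) in the aliquot = 2/1 × 1.118 × 10^-3 = 2.237 × 10^-3 mol
[Cu2+]_dilute = 2.237 × 10^-3 / 0.01002 = 0.2232 mol/L
[Cu2+]_original = 0.2232 × 250.0/24.27 = 2.300 mol/L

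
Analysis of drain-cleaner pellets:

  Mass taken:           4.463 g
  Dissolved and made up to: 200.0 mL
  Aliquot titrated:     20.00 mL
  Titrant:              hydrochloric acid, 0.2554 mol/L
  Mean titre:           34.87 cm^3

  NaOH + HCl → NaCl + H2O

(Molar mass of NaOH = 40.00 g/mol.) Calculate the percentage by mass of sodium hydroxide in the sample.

79.82 %

n(HCl) per titration = 0.03487 × 0.2554 = 8.906 × 10^-3 mol
n(NaOH) in each aliquot = 8.906 × 10^-3 mol (1:1 ratio)
n(NaOH) in the whole flask = 8.906 × 10^-3 × 200.0/20.00 = 0.08906 mol
mass of NaOH = 0.08906 × 40.00 = 3.562 g
% NaOH = 3.562 / 4.463 × 100 = 79.82 %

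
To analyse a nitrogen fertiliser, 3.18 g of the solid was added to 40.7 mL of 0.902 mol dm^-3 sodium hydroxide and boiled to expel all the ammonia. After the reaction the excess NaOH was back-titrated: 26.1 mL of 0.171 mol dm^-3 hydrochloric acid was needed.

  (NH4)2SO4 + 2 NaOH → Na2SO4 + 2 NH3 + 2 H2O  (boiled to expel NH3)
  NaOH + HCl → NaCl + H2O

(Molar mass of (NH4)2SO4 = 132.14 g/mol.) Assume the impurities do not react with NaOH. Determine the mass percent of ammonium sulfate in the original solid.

n(NaOH) added = 0.0407 × 0.902 = 0.0367 mol
n(HCl) used in back-titration = 0.0261 × 0.171 = 4.46 × 10^-3 mol
n(NaOH) left over = 4.46 × 10^-3 mol (1:1 ratio)
n(NaOH) consumed by analyte = 0.0367 − 4.46 × 10^-3 = 0.0322 mol
From the 1:2 ratio, n((NH4)2SO4) = 1/2 × 0.0322 = 0.0161 mol
mass of (NH4)2SO4 = 0.0161 × 132.14 = 2.13 g
% (NH4)2SO4 = 2.13 / 3.18 × 100 = 67.0 %

67.0 %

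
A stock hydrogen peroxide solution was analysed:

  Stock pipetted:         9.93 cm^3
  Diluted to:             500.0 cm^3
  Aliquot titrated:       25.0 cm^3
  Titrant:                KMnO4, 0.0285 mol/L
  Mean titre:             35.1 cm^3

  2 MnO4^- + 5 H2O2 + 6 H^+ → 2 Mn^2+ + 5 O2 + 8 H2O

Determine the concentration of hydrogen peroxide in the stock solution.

n(KMnO4) = 0.0351 × 0.0285 = 1.00 × 10^-3 mol
From the 5:2 ratio, n(H2O2) in the aliquot = 5/2 × 1.00 × 10^-3 = 2.50 × 10^-3 mol
[H2O2]_dilute = 2.50 × 10^-3 / 0.0250 = 0.100 mol/L
Dilution factor = 500.0 / 9.93 = 50.35
[H2O2]_stock = 0.100 × 50.35 = 5.04 mol/L

5.04 mol/L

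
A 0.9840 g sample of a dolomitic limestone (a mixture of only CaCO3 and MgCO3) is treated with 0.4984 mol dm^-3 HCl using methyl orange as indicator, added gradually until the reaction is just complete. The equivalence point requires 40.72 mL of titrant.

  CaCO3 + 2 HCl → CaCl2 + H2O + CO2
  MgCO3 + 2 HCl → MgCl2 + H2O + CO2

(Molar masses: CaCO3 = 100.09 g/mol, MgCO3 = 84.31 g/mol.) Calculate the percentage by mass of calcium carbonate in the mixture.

82.81 %

n(HCl) = 0.04072 × 0.4984 = 0.02029 mol
Let x = n(CaCO3), y = n(MgCO3).
Titrant: 2x + 2y = 0.02029;  mass: 100.09x + 84.31y = 0.9840
Solving, x = 8.141 × 10^-3 mol, y = 2.006 × 10^-3 mol
mass of CaCO3 = 8.141 × 10^-3 × 100.09 = 0.8149 g
% CaCO3 = 0.8149 / 0.9840 × 100 = 82.81 %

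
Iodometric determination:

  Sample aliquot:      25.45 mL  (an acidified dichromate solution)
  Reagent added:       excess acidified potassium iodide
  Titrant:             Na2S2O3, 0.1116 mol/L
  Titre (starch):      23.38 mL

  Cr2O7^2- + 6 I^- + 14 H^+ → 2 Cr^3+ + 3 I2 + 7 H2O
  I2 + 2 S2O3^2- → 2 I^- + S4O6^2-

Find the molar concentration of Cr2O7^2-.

0.01709 mol/L

n(S2O3^2-) = 0.02338 × 0.1116 = 2.609 × 10^-3 mol
n(I2) = n(S2O3^2-)/2 = 1.305 × 10^-3 mol
From the 1:3 ratio, n(Cr2O7^2-) in the aliquot = 1/3 × 1.305 × 10^-3 = 4.349 × 10^-4 mol
[Cr2O7^2-] = 4.349 × 10^-4 / 0.02545 = 0.01709 mol/L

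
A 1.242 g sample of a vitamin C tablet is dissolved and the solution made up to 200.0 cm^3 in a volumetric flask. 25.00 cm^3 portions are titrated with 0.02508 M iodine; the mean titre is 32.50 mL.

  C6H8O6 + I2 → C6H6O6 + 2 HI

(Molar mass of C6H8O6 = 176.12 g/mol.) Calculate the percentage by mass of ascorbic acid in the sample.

n(I2) per titration = 0.03250 × 0.02508 = 8.151 × 10^-4 mol
n(C6H8O6) in each aliquot = 8.151 × 10^-4 mol (1:1 ratio)
n(C6H8O6) in the whole flask = 8.151 × 10^-4 × 200.0/25.00 = 6.521 × 10^-3 mol
mass of C6H8O6 = 6.521 × 10^-3 × 176.12 = 1.148 g
% C6H8O6 = 1.148 / 1.242 × 100 = 92.47 %

92.47 %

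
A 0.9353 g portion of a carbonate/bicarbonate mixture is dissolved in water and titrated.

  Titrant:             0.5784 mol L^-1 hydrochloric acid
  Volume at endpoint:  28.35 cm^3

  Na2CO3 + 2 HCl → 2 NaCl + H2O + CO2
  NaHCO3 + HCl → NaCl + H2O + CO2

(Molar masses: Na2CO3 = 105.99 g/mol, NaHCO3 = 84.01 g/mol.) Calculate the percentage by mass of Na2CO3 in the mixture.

80.80 %

n(HCl) = 0.02835 × 0.5784 = 0.01640 mol
Let x = n(Na2CO3), y = n(NaHCO3).
Titrant: 2x + 1y = 0.01640;  mass: 105.99x + 84.01y = 0.9353
Solving, x = 7.130 × 10^-3 mol, y = 2.138 × 10^-3 mol
mass of Na2CO3 = 7.130 × 10^-3 × 105.99 = 0.7557 g
% Na2CO3 = 0.7557 / 0.9353 × 100 = 80.80 %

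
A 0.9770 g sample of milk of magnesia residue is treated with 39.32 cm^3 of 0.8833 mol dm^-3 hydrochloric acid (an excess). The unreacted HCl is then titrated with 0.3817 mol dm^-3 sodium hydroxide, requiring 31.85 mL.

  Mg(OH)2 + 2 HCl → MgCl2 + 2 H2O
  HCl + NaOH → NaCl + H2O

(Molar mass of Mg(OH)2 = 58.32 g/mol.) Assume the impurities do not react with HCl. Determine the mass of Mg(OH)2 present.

0.6583 g

n(HCl) added = 0.03932 × 0.8833 = 0.03473 mol
n(NaOH) used in back-titration = 0.03185 × 0.3817 = 0.01216 mol
n(HCl) left over = 0.01216 mol (1:1 ratio)
n(HCl) consumed by analyte = 0.03473 − 0.01216 = 0.02257 mol
From the 1:2 ratio, n(Mg(OH)2) = 1/2 × 0.02257 = 0.01129 mol
mass of Mg(OH)2 = 0.01129 × 58.32 = 0.6583 g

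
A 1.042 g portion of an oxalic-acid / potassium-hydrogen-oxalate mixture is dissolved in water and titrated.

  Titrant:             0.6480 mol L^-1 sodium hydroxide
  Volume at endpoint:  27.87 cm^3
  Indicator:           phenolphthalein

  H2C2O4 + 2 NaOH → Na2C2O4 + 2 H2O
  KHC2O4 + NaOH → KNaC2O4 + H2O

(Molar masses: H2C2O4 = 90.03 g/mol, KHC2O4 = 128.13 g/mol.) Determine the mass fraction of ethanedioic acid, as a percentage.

n(NaOH) = 0.02787 × 0.6480 = 0.01806 mol
Let x = n(H2C2O4), y = n(KHC2O4).
Titrant: 2x + 1y = 0.01806;  mass: 90.03x + 128.13y = 1.042
Solving, x = 7.652 × 10^-3 mol, y = 2.756 × 10^-3 mol
mass of H2C2O4 = 7.652 × 10^-3 × 90.03 = 0.6889 g
% H2C2O4 = 0.6889 / 1.042 × 100 = 66.11 %

66.11 %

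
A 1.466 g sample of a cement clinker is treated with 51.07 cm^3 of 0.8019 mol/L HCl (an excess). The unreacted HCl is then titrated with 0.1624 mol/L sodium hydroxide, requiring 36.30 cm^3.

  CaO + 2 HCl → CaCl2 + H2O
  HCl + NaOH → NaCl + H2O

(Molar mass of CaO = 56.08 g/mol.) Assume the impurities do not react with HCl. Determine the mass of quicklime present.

n(HCl) added = 0.05107 × 0.8019 = 0.04095 mol
n(NaOH) used in back-titration = 0.03630 × 0.1624 = 5.895 × 10^-3 mol
n(HCl) left over = 5.895 × 10^-3 mol (1:1 ratio)
n(HCl) consumed by analyte = 0.04095 − 5.895 × 10^-3 = 0.03506 mol
From the 1:2 ratio, n(CaO) = 1/2 × 0.03506 = 0.01753 mol
mass of CaO = 0.01753 × 56.08 = 0.9830 g

0.9830 g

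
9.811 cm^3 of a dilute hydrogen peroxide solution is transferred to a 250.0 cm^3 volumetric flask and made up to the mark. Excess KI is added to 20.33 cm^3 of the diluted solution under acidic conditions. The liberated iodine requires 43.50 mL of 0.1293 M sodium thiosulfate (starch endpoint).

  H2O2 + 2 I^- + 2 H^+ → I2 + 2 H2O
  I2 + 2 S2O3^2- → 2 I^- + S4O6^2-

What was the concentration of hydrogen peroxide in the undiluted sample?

n(S2O3^2-) = 0.04350 × 0.1293 = 5.625 × 10^-3 mol
n(I2) = n(S2O3^2-)/2 = 2.812 × 10^-3 mol
n(H2O2) in the aliquot = 2.812 × 10^-3 mol (1:1 ratio)
[H2O2]_dilute = 2.812 × 10^-3 / 0.02033 = 0.1383 mol/L
[H2O2]_original = 0.1383 × 250.0/9.811 = 3.525 mol/L

3.525 M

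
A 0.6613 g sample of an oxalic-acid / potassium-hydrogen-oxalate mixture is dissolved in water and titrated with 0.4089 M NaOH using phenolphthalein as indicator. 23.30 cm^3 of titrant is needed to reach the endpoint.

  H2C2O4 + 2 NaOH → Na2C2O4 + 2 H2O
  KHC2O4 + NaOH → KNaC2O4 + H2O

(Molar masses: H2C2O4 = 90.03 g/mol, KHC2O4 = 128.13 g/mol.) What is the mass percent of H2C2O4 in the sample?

n(NaOH) = 0.02330 × 0.4089 = 9.527 × 10^-3 mol
Let x = n(H2C2O4), y = n(KHC2O4).
Titrant: 2x + 1y = 9.527 × 10^-3;  mass: 90.03x + 128.13y = 0.6613
Solving, x = 3.365 × 10^-3 mol, y = 2.796 × 10^-3 mol
mass of H2C2O4 = 3.365 × 10^-3 × 90.03 = 0.3030 g
% H2C2O4 = 0.3030 / 0.6613 × 100 = 45.82 %

45.82 %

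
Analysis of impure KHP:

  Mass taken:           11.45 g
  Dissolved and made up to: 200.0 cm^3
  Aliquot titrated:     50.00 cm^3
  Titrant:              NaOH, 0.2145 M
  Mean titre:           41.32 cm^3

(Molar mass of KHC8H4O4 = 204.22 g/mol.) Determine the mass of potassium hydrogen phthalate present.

7.240 g

KHC8H4O4 + NaOH → KNaC8H4O4 + H2O
n(NaOH) per titration = 0.04132 × 0.2145 = 8.863 × 10^-3 mol
n(KHC8H4O4) in each aliquot = 8.863 × 10^-3 mol (1:1 ratio)
n(KHC8H4O4) in the whole flask = 8.863 × 10^-3 × 200.0/50.00 = 0.03545 mol
mass of KHC8H4O4 = 0.03545 × 204.22 = 7.240 g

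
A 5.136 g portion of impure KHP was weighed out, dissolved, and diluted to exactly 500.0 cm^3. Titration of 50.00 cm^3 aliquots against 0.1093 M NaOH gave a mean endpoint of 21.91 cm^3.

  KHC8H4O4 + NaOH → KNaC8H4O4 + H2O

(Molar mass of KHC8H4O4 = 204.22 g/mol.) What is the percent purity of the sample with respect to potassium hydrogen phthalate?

n(NaOH) per titration = 0.02191 × 0.1093 = 2.395 × 10^-3 mol
n(KHC8H4O4) in each aliquot = 2.395 × 10^-3 mol (1:1 ratio)
n(KHC8H4O4) in the whole flask = 2.395 × 10^-3 × 500.0/50.00 = 0.02395 mol
mass of KHC8H4O4 = 0.02395 × 204.22 = 4.891 g
% KHC8H4O4 = 4.891 / 5.136 × 100 = 95.22 %

95.22 %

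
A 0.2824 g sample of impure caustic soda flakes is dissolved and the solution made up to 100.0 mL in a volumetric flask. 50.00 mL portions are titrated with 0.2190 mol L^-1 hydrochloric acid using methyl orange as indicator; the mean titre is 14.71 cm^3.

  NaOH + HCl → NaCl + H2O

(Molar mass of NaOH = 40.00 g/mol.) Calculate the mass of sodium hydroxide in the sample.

0.2577 g

n(HCl) per titration = 0.01471 × 0.2190 = 3.221 × 10^-3 mol
n(NaOH) in each aliquot = 3.221 × 10^-3 mol (1:1 ratio)
n(NaOH) in the whole flask = 3.221 × 10^-3 × 100.0/50.00 = 6.443 × 10^-3 mol
mass of NaOH = 6.443 × 10^-3 × 40.00 = 0.2577 g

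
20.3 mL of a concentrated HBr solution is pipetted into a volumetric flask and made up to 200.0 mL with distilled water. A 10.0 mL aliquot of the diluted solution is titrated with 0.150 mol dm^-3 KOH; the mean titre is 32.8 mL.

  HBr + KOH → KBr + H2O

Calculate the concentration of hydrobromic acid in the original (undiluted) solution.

4.85 mol/L

n(KOH) = 0.0328 × 0.150 = 4.92 × 10^-3 mol
n(HBr) in the aliquot = 4.92 × 10^-3 mol (1:1 ratio)
[HBr]_dilute = 4.92 × 10^-3 / 0.0100 = 0.492 mol/L
Dilution factor = 200.0 / 20.3 = 9.852
[HBr]_stock = 0.492 × 9.852 = 4.85 mol/L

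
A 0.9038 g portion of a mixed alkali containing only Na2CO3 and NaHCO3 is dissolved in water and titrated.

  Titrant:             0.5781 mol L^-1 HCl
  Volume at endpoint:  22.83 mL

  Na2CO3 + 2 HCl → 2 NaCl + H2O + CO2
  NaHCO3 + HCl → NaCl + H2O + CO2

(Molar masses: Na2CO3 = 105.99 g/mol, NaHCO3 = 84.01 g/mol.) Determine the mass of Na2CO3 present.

0.3502 g

n(HCl) = 0.02283 × 0.5781 = 0.01320 mol
Let x = n(Na2CO3), y = n(NaHCO3).
Titrant: 2x + 1y = 0.01320;  mass: 105.99x + 84.01y = 0.9038
Solving, x = 3.304 × 10^-3 mol, y = 6.589 × 10^-3 mol
mass of Na2CO3 = 3.304 × 10^-3 × 105.99 = 0.3502 g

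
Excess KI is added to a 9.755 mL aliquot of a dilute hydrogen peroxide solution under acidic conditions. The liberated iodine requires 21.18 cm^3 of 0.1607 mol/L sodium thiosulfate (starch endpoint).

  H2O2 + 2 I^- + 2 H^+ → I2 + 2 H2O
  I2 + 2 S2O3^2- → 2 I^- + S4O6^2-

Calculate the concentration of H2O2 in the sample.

0.1745 mol/L

n(S2O3^2-) = 0.02118 × 0.1607 = 3.404 × 10^-3 mol
n(I2) = n(S2O3^2-)/2 = 1.702 × 10^-3 mol
n(H2O2) in the aliquot = 1.702 × 10^-3 mol (1:1 ratio)
[H2O2] = 1.702 × 10^-3 / 0.009755 = 0.1745 mol/L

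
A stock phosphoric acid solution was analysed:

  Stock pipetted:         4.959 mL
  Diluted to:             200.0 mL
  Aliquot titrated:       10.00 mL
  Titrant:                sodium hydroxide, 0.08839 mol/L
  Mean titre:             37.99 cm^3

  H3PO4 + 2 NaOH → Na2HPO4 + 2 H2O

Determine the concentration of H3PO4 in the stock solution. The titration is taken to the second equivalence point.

n(NaOH) = 0.03799 × 0.08839 = 3.358 × 10^-3 mol
From the 1:2 ratio, n(H3PO4) in the aliquot = 1/2 × 3.358 × 10^-3 = 1.679 × 10^-3 mol
[H3PO4]_dilute = 1.679 × 10^-3 / 0.01000 = 0.1679 mol/L
Dilution factor = 200.0 / 4.959 = 40.33
[H3PO4]_stock = 0.1679 × 40.33 = 6.771 mol/L

6.771 mol/L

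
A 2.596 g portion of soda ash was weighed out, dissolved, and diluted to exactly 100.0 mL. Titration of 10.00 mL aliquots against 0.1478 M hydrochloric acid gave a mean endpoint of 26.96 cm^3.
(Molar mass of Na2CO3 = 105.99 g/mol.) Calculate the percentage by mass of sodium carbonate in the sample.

81.34 %

Na2CO3 + 2 HCl → 2 NaCl + H2O + CO2
n(HCl) per titration = 0.02696 × 0.1478 = 3.985 × 10^-3 mol
From the 1:2 ratio, n(Na2CO3) in each aliquot = 1/2 × 3.985 × 10^-3 = 1.992 × 10^-3 mol
n(Na2CO3) in the whole flask = 1.992 × 10^-3 × 100.0/10.00 = 0.01992 mol
mass of Na2CO3 = 0.01992 × 105.99 = 2.112 g
% Na2CO3 = 2.112 / 2.596 × 100 = 81.34 %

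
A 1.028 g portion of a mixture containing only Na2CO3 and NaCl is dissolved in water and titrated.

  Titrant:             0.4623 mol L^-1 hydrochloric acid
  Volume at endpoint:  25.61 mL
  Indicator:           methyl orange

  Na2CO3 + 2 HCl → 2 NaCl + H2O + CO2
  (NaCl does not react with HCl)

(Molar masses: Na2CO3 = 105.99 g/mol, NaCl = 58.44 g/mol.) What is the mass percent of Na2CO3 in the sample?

n(HCl) = 0.02561 × 0.4623 = 0.01184 mol
Let x = n(Na2CO3), y = n(NaCl).
Titrant: 2x = 0.01184;  mass: 105.99x + 58.44y = 1.028
Solving, x = 5.920 × 10^-3 mol, y = 6.854 × 10^-3 mol
mass of Na2CO3 = 5.920 × 10^-3 × 105.99 = 0.6274 g
% Na2CO3 = 0.6274 / 1.028 × 100 = 61.03 %

61.03 %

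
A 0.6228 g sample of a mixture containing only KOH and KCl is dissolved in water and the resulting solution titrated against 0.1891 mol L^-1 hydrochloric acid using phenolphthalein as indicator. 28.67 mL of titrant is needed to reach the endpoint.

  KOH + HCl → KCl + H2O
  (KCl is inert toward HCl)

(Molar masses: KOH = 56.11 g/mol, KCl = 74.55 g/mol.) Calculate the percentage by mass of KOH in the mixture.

n(HCl) = 0.02867 × 0.1891 = 5.421 × 10^-3 mol
Let x = n(KOH), y = n(KCl).
Titrant: 1x = 5.421 × 10^-3;  mass: 56.11x + 74.55y = 0.6228
Solving, x = 5.421 × 10^-3 mol, y = 4.274 × 10^-3 mol
mass of KOH = 5.421 × 10^-3 × 56.11 = 0.3042 g
% KOH = 0.3042 / 0.6228 × 100 = 48.84 %

48.84 %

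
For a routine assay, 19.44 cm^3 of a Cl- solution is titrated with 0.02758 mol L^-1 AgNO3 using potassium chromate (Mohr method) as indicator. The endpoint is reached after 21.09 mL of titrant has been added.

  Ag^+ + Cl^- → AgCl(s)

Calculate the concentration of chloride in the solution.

n(AgNO3) = 0.02109 L × 0.02758 mol/L = 5.817 × 10^-4 mol
n(Cl-) = 5.817 × 10^-4 mol (1:1 mole ratio)
[Cl-] = 5.817 × 10^-4 mol / 0.01944 L = 0.02992 mol/L

0.02992 mol/L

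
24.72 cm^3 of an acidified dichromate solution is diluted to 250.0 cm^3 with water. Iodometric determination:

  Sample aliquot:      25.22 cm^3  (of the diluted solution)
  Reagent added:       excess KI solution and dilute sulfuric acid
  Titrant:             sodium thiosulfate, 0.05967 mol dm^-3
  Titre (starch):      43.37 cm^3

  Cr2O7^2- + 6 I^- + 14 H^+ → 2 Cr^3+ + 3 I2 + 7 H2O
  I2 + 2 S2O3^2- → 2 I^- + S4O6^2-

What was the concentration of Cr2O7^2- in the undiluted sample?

0.1730 mol/L

n(S2O3^2-) = 0.04337 × 0.05967 = 2.588 × 10^-3 mol
n(I2) = n(S2O3^2-)/2 = 1.294 × 10^-3 mol
From the 1:3 ratio, n(Cr2O7^2-) in the aliquot = 1/3 × 1.294 × 10^-3 = 4.313 × 10^-4 mol
[Cr2O7^2-]_dilute = 4.313 × 10^-4 / 0.02522 = 0.01710 mol/L
[Cr2O7^2-]_original = 0.01710 × 250.0/24.72 = 0.1730 mol/L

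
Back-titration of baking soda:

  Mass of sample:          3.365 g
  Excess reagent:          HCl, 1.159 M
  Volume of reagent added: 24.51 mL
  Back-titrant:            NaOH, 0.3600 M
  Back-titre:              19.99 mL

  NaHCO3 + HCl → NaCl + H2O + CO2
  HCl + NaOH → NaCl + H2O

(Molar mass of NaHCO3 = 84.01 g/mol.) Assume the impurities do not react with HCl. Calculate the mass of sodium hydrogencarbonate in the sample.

n(HCl) added = 0.02451 × 1.159 = 0.02841 mol
n(NaOH) used in back-titration = 0.01999 × 0.3600 = 7.196 × 10^-3 mol
n(HCl) left over = 7.196 × 10^-3 mol (1:1 ratio)
n(HCl) consumed by analyte = 0.02841 − 7.196 × 10^-3 = 0.02121 mol
n(NaHCO3) = 0.02121 mol (1:1 ratio)
mass of NaHCO3 = 0.02121 × 84.01 = 1.782 g

1.782 g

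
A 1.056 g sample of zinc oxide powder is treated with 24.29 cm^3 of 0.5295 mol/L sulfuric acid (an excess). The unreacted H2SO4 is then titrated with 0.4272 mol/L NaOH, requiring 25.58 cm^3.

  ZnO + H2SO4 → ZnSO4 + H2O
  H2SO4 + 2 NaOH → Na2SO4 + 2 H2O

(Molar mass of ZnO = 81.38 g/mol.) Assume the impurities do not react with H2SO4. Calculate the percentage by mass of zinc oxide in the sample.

57.01 %

n(H2SO4) added = 0.02429 × 0.5295 = 0.01286 mol
n(NaOH) used in back-titration = 0.02558 × 0.4272 = 0.01093 mol
From the 1:2 ratio, n(H2SO4) left over = 1/2 × 0.01093 = 5.464 × 10^-3 mol
n(H2SO4) consumed by analyte = 0.01286 − 5.464 × 10^-3 = 7.398 × 10^-3 mol
n(ZnO) = 7.398 × 10^-3 mol (1:1 ratio)
mass of ZnO = 7.398 × 10^-3 × 81.38 = 0.6020 g
% ZnO = 0.6020 / 1.056 × 100 = 57.01 %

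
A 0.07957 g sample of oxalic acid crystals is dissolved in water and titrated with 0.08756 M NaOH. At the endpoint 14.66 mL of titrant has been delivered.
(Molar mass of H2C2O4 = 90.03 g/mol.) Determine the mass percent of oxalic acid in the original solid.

H2C2O4 + 2 NaOH → Na2C2O4 + 2 H2O
n(NaOH) = 0.01466 L × 0.08756 mol/L = 1.284 × 10^-3 mol
From the 1:2 ratio, n(H2C2O4) = 1/2 × 1.284 × 10^-3 = 6.418 × 10^-4 mol
mass of H2C2O4 = 6.418 × 10^-4 × 90.03 g/mol = 0.05778 g
% H2C2O4 = 0.05778 / 0.07957 × 100 = 72.62 %

72.62 %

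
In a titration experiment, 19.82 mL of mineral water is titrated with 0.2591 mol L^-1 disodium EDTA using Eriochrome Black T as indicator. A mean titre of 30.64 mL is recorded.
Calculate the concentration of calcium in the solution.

Ca^2+ + EDTA^4- → [Ca(EDTA)]^2-
n(EDTA) = 0.03064 L × 0.2591 mol/L = 7.939 × 10^-3 mol
n(Ca2+) = 7.939 × 10^-3 mol (1:1 mole ratio)
[Ca2+] = 7.939 × 10^-3 mol / 0.01982 L = 0.4005 mol/L

0.4005 mol/L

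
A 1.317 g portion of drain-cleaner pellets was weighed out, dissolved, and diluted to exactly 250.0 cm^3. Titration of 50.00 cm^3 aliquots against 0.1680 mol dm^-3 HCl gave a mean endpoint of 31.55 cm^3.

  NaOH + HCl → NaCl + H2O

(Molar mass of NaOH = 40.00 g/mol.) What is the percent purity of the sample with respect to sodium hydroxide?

n(HCl) per titration = 0.03155 × 0.1680 = 5.300 × 10^-3 mol
n(NaOH) in each aliquot = 5.300 × 10^-3 mol (1:1 ratio)
n(NaOH) in the whole flask = 5.300 × 10^-3 × 250.0/50.00 = 0.02650 mol
mass of NaOH = 0.02650 × 40.00 = 1.060 g
% NaOH = 1.060 / 1.317 × 100 = 80.49 %

80.49 %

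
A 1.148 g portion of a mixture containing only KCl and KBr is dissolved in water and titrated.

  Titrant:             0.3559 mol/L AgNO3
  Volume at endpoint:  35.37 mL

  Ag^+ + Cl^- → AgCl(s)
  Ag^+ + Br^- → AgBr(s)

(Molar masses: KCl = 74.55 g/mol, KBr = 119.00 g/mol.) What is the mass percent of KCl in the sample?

51.13 %

n(AgNO3) = 0.03537 × 0.3559 = 0.01259 mol
Let x = n(KCl), y = n(KBr).
Titrant: 1x + 1y = 0.01259;  mass: 74.55x + 119.00y = 1.148
Solving, x = 7.874 × 10^-3 mol, y = 4.714 × 10^-3 mol
mass of KCl = 7.874 × 10^-3 × 74.55 = 0.5870 g
% KCl = 0.5870 / 1.148 × 100 = 51.13 %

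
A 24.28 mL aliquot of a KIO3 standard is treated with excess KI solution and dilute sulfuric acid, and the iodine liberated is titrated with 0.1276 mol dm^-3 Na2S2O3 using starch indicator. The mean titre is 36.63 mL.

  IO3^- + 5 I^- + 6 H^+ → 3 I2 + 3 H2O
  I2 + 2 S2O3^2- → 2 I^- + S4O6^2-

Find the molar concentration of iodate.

n(S2O3^2-) = 0.03663 × 0.1276 = 4.674 × 10^-3 mol
n(I2) = n(S2O3^2-)/2 = 2.337 × 10^-3 mol
From the 1:3 ratio, n(IO3^-) in the aliquot = 1/3 × 2.337 × 10^-3 = 7.790 × 10^-4 mol
[IO3^-] = 7.790 × 10^-4 / 0.02428 = 0.03208 mol/L

0.03208 mol/L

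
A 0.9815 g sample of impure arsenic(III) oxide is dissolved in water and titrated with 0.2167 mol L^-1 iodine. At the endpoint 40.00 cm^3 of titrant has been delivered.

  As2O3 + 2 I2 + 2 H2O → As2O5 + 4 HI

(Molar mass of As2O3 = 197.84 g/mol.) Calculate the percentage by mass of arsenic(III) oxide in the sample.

n(I2) = 0.04000 L × 0.2167 mol/L = 8.668 × 10^-3 mol
From the 1:2 ratio, n(As2O3) = 1/2 × 8.668 × 10^-3 = 4.334 × 10^-3 mol
mass of As2O3 = 4.334 × 10^-3 × 197.84 g/mol = 0.8574 g
% As2O3 = 0.8574 / 0.9815 × 100 = 87.36 %

87.36 %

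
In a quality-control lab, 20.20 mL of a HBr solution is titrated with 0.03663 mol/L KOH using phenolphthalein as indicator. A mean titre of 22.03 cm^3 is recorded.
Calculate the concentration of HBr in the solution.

0.03995 mol/L

HBr + KOH → KBr + H2O
n(KOH) = 0.02203 L × 0.03663 mol/L = 8.070 × 10^-4 mol
n(HBr) = 8.070 × 10^-4 mol (1:1 mole ratio)
[HBr] = 8.070 × 10^-4 mol / 0.02020 L = 0.03995 mol/L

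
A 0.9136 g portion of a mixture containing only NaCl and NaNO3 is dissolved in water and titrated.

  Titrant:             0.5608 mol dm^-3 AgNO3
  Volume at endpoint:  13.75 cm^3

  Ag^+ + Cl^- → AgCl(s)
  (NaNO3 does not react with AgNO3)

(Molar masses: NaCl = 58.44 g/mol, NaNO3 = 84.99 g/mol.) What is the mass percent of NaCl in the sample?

n(AgNO3) = 0.01375 × 0.5608 = 7.711 × 10^-3 mol
Let x = n(NaCl), y = n(NaNO3).
Titrant: 1x = 7.711 × 10^-3;  mass: 58.44x + 84.99y = 0.9136
Solving, x = 7.711 × 10^-3 mol, y = 5.447 × 10^-3 mol
mass of NaCl = 7.711 × 10^-3 × 58.44 = 0.4506 g
% NaCl = 0.4506 / 0.9136 × 100 = 49.32 %

49.32 %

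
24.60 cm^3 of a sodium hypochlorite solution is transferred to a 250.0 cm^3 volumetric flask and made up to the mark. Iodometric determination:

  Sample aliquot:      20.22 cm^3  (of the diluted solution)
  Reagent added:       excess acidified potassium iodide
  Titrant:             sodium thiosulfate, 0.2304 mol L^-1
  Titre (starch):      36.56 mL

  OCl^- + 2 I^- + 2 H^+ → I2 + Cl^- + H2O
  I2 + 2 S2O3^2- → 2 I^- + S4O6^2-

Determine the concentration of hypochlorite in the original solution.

2.117 mol/L

n(S2O3^2-) = 0.03656 × 0.2304 = 8.423 × 10^-3 mol
n(I2) = n(S2O3^2-)/2 = 4.212 × 10^-3 mol
n(OCl^-) in the aliquot = 4.212 × 10^-3 mol (1:1 ratio)
[OCl^-]_dilute = 4.212 × 10^-3 / 0.02022 = 0.2083 mol/L
[OCl^-]_original = 0.2083 × 250.0/24.60 = 2.117 mol/L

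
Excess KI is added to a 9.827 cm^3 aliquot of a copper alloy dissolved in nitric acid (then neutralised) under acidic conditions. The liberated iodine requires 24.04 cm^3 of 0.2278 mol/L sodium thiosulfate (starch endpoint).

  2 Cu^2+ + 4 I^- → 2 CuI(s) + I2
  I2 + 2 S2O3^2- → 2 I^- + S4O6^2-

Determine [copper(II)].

0.5573 mol/L

n(S2O3^2-) = 0.02404 × 0.2278 = 5.476 × 10^-3 mol
n(I2) = n(S2O3^2-)/2 = 2.738 × 10^-3 mol
From the 2:1 ratio, n(Cu2+) in the aliquot = 2/1 × 2.738 × 10^-3 = 5.476 × 10^-3 mol
[Cu2+] = 5.476 × 10^-3 / 0.009827 = 0.5573 mol/L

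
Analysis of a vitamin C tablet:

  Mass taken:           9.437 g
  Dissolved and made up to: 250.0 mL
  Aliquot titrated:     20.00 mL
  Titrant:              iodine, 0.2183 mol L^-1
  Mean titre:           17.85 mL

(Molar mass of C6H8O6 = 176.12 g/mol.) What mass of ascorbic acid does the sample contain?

C6H8O6 + I2 → C6H6O6 + 2 HI
n(I2) per titration = 0.01785 × 0.2183 = 3.897 × 10^-3 mol
n(C6H8O6) in each aliquot = 3.897 × 10^-3 mol (1:1 ratio)
n(C6H8O6) in the whole flask = 3.897 × 10^-3 × 250.0/20.00 = 0.04871 mol
mass of C6H8O6 = 0.04871 × 176.12 = 8.578 g

8.578 g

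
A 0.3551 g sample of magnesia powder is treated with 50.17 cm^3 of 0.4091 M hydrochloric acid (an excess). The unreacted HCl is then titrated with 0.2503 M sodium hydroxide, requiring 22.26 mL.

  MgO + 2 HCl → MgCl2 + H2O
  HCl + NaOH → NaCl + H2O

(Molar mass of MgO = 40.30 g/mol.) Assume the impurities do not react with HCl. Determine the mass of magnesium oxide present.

n(HCl) added = 0.05017 × 0.4091 = 0.02052 mol
n(NaOH) used in back-titration = 0.02226 × 0.2503 = 5.572 × 10^-3 mol
n(HCl) left over = 5.572 × 10^-3 mol (1:1 ratio)
n(HCl) consumed by analyte = 0.02052 − 5.572 × 10^-3 = 0.01495 mol
From the 1:2 ratio, n(MgO) = 1/2 × 0.01495 = 7.476 × 10^-3 mol
mass of MgO = 7.476 × 10^-3 × 40.30 = 0.3013 g

0.3013 g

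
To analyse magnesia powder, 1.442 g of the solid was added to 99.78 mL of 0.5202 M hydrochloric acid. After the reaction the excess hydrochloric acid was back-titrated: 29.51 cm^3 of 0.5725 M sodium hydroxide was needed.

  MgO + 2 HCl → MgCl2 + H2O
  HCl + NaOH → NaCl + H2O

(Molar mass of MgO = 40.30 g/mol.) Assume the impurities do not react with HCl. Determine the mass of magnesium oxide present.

n(HCl) added = 0.09978 × 0.5202 = 0.05191 mol
n(NaOH) used in back-titration = 0.02951 × 0.5725 = 0.01689 mol
n(HCl) left over = 0.01689 mol (1:1 ratio)
n(HCl) consumed by analyte = 0.05191 − 0.01689 = 0.03501 mol
From the 1:2 ratio, n(MgO) = 1/2 × 0.03501 = 0.01751 mol
mass of MgO = 0.01751 × 40.30 = 0.7055 g

0.7055 g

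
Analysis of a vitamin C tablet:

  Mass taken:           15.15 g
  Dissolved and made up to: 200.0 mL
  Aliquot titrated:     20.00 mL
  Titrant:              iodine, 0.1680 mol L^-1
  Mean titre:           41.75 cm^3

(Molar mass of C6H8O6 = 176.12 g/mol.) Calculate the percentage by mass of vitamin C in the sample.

81.54 %

C6H8O6 + I2 → C6H6O6 + 2 HI
n(I2) per titration = 0.04175 × 0.1680 = 7.014 × 10^-3 mol
n(C6H8O6) in each aliquot = 7.014 × 10^-3 mol (1:1 ratio)
n(C6H8O6) in the whole flask = 7.014 × 10^-3 × 200.0/20.00 = 0.07014 mol
mass of C6H8O6 = 0.07014 × 176.12 = 12.35 g
% C6H8O6 = 12.35 / 15.15 × 100 = 81.54 %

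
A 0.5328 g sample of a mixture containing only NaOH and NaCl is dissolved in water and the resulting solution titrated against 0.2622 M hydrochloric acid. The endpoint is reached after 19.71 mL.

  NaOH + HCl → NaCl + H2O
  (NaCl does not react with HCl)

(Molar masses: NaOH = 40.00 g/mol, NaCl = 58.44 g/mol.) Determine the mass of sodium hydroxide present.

n(HCl) = 0.01971 × 0.2622 = 5.168 × 10^-3 mol
Let x = n(NaOH), y = n(NaCl).
Titrant: 1x = 5.168 × 10^-3;  mass: 40.00x + 58.44y = 0.5328
Solving, x = 5.168 × 10^-3 mol, y = 5.580 × 10^-3 mol
mass of NaOH = 5.168 × 10^-3 × 40.00 = 0.2067 g

0.2067 g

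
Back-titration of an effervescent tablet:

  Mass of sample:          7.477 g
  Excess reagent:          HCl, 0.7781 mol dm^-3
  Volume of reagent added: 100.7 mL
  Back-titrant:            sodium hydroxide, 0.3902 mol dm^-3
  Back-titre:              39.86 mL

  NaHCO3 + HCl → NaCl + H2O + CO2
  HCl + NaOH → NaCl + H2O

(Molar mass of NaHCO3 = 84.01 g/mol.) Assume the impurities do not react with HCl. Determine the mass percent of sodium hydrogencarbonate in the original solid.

n(HCl) added = 0.1007 × 0.7781 = 0.07835 mol
n(NaOH) used in back-titration = 0.03986 × 0.3902 = 0.01555 mol
n(HCl) left over = 0.01555 mol (1:1 ratio)
n(HCl) consumed by analyte = 0.07835 − 0.01555 = 0.06280 mol
n(NaHCO3) = 0.06280 mol (1:1 ratio)
mass of NaHCO3 = 0.06280 × 84.01 = 5.276 g
% NaHCO3 = 5.276 / 7.477 × 100 = 70.56 %

70.56 %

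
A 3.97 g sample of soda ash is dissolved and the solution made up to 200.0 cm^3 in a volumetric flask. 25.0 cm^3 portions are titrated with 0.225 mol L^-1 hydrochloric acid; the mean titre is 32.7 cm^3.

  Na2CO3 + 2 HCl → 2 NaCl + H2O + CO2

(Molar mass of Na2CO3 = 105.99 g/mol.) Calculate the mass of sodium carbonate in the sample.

3.12 g

n(HCl) per titration = 0.0327 × 0.225 = 7.36 × 10^-3 mol
From the 1:2 ratio, n(Na2CO3) in each aliquot = 1/2 × 7.36 × 10^-3 = 3.68 × 10^-3 mol
n(Na2CO3) in the whole flask = 3.68 × 10^-3 × 200.0/25.0 = 0.0294 mol
mass of Na2CO3 = 0.0294 × 105.99 = 3.12 g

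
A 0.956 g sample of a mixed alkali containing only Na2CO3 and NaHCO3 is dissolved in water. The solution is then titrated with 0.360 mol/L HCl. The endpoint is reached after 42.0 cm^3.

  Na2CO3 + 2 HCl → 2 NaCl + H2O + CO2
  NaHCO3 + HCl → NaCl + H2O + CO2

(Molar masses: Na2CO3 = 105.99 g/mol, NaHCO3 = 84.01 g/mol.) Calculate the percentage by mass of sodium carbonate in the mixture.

n(HCl) = 0.0420 × 0.360 = 0.0151 mol
Let x = n(Na2CO3), y = n(NaHCO3).
Titrant: 2x + 1y = 0.0151;  mass: 105.99x + 84.01y = 0.956
Solving, x = 5.07 × 10^-3 mol, y = 4.99 × 10^-3 mol
mass of Na2CO3 = 5.07 × 10^-3 × 105.99 = 0.537 g
% Na2CO3 = 0.537 / 0.956 × 100 = 56.2 %

56.2 %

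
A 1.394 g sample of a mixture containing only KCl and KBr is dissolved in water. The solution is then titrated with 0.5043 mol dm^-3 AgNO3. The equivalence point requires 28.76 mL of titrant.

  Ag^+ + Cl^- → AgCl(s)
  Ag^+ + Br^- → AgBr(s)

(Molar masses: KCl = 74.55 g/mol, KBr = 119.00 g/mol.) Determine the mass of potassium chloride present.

0.5567 g

n(AgNO3) = 0.02876 × 0.5043 = 0.01450 mol
Let x = n(KCl), y = n(KBr).
Titrant: 1x + 1y = 0.01450;  mass: 74.55x + 119.00y = 1.394
Solving, x = 7.468 × 10^-3 mol, y = 7.036 × 10^-3 mol
mass of KCl = 7.468 × 10^-3 × 74.55 = 0.5567 g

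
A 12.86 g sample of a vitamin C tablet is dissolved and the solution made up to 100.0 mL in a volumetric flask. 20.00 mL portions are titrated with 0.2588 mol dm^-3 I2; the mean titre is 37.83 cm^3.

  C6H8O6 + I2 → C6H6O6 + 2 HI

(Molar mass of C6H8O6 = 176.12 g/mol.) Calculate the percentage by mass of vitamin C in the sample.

67.04 %

n(I2) per titration = 0.03783 × 0.2588 = 9.790 × 10^-3 mol
n(C6H8O6) in each aliquot = 9.790 × 10^-3 mol (1:1 ratio)
n(C6H8O6) in the whole flask = 9.790 × 10^-3 × 100.0/20.00 = 0.04895 mol
mass of C6H8O6 = 0.04895 × 176.12 = 8.621 g
% C6H8O6 = 8.621 / 12.86 × 100 = 67.04 %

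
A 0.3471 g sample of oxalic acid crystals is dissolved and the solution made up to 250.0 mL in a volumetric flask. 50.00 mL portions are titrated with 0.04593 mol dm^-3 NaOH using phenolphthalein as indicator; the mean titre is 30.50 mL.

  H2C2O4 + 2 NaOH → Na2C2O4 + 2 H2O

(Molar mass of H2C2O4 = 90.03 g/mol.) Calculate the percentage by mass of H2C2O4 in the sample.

90.84 %

n(NaOH) per titration = 0.03050 × 0.04593 = 1.401 × 10^-3 mol
From the 1:2 ratio, n(H2C2O4) in each aliquot = 1/2 × 1.401 × 10^-3 = 7.004 × 10^-4 mol
n(H2C2O4) in the whole flask = 7.004 × 10^-4 × 250.0/50.00 = 3.502 × 10^-3 mol
mass of H2C2O4 = 3.502 × 10^-3 × 90.03 = 0.3153 g
% H2C2O4 = 0.3153 / 0.3471 × 100 = 90.84 %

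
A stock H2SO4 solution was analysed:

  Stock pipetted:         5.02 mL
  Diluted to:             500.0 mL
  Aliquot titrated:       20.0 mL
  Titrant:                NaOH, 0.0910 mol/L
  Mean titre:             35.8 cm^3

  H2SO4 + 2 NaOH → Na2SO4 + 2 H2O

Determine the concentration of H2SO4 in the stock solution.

8.11 mol/L

n(NaOH) = 0.0358 × 0.0910 = 3.26 × 10^-3 mol
From the 1:2 ratio, n(H2SO4) in the aliquot = 1/2 × 3.26 × 10^-3 = 1.63 × 10^-3 mol
[H2SO4]_dilute = 1.63 × 10^-3 / 0.0200 = 0.0814 mol/L
Dilution factor = 500.0 / 5.02 = 99.60
[H2SO4]_stock = 0.0814 × 99.60 = 8.11 mol/L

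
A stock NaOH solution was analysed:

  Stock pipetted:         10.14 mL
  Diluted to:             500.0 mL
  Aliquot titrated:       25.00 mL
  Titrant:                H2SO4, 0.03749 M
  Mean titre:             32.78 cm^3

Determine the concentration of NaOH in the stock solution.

4.848 M

2 NaOH + H2SO4 → Na2SO4 + 2 H2O
n(H2SO4) = 0.03278 × 0.03749 = 1.229 × 10^-3 mol
From the 2:1 ratio, n(NaOH) in the aliquot = 2/1 × 1.229 × 10^-3 = 2.458 × 10^-3 mol
[NaOH]_dilute = 2.458 × 10^-3 / 0.02500 = 0.09831 mol/L
Dilution factor = 500.0 / 10.14 = 49.31
[NaOH]_stock = 0.09831 × 49.31 = 4.848 mol/L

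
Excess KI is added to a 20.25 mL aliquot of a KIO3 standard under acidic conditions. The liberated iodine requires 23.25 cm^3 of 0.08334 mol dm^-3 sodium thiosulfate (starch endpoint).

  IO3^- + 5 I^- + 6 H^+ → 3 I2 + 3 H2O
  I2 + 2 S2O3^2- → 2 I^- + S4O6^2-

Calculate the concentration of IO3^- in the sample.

n(S2O3^2-) = 0.02325 × 0.08334 = 1.938 × 10^-3 mol
n(I2) = n(S2O3^2-)/2 = 9.688 × 10^-4 mol
From the 1:3 ratio, n(IO3^-) in the aliquot = 1/3 × 9.688 × 10^-4 = 3.229 × 10^-4 mol
[IO3^-] = 3.229 × 10^-4 / 0.02025 = 0.01595 mol/L

0.01595 mol/L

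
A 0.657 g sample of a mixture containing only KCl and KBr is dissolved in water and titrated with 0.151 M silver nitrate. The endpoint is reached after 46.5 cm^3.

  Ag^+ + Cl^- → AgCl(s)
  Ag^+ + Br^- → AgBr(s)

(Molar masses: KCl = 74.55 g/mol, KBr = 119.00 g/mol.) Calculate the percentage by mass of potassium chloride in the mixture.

45.6 %

n(AgNO3) = 0.0465 × 0.151 = 7.02 × 10^-3 mol
Let x = n(KCl), y = n(KBr).
Titrant: 1x + 1y = 7.02 × 10^-3;  mass: 74.55x + 119.00y = 0.657
Solving, x = 4.02 × 10^-3 mol, y = 3.00 × 10^-3 mol
mass of KCl = 4.02 × 10^-3 × 74.55 = 0.299 g
% KCl = 0.299 / 0.657 × 100 = 45.6 %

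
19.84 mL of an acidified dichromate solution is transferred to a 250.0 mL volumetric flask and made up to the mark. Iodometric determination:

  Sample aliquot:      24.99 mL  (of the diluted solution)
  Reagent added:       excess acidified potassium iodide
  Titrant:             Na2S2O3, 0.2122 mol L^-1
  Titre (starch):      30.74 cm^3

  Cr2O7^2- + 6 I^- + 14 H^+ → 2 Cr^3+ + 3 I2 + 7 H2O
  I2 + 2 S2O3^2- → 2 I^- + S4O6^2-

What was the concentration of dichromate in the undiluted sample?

0.5482 mol/L

n(S2O3^2-) = 0.03074 × 0.2122 = 6.523 × 10^-3 mol
n(I2) = n(S2O3^2-)/2 = 3.262 × 10^-3 mol
From the 1:3 ratio, n(Cr2O7^2-) in the aliquot = 1/3 × 3.262 × 10^-3 = 1.087 × 10^-3 mol
[Cr2O7^2-]_dilute = 1.087 × 10^-3 / 0.02499 = 0.04350 mol/L
[Cr2O7^2-]_original = 0.04350 × 250.0/19.84 = 0.5482 mol/L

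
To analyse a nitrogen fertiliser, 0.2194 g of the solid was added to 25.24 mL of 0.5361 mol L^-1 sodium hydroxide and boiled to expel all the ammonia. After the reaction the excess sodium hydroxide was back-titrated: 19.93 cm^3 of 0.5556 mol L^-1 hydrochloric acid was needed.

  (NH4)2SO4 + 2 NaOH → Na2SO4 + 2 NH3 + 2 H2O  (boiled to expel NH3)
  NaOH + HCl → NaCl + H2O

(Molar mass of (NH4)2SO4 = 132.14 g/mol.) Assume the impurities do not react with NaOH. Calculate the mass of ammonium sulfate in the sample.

0.1624 g

n(NaOH) added = 0.02524 × 0.5361 = 0.01353 mol
n(HCl) used in back-titration = 0.01993 × 0.5556 = 0.01107 mol
n(NaOH) left over = 0.01107 mol (1:1 ratio)
n(NaOH) consumed by analyte = 0.01353 − 0.01107 = 2.458 × 10^-3 mol
From the 1:2 ratio, n((NH4)2SO4) = 1/2 × 2.458 × 10^-3 = 1.229 × 10^-3 mol
mass of (NH4)2SO4 = 1.229 × 10^-3 × 132.14 = 0.1624 g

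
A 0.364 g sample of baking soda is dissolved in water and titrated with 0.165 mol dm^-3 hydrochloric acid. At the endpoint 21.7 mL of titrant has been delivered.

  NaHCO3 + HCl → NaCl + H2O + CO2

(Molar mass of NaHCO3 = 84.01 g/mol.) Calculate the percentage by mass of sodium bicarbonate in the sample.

82.6 %

n(HCl) = 0.0217 L × 0.165 mol/L = 3.58 × 10^-3 mol
n(NaHCO3) = 3.58 × 10^-3 mol (1:1 ratio)
mass of NaHCO3 = 3.58 × 10^-3 × 84.01 g/mol = 0.301 g
% NaHCO3 = 0.301 / 0.364 × 100 = 82.6 %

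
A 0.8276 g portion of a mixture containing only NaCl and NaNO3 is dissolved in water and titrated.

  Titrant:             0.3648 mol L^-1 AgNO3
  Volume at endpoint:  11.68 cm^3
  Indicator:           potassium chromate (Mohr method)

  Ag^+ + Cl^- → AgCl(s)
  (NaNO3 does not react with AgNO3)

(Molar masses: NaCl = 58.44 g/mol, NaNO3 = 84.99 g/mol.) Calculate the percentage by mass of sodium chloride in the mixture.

n(AgNO3) = 0.01168 × 0.3648 = 4.261 × 10^-3 mol
Let x = n(NaCl), y = n(NaNO3).
Titrant: 1x = 4.261 × 10^-3;  mass: 58.44x + 84.99y = 0.8276
Solving, x = 4.261 × 10^-3 mol, y = 6.808 × 10^-3 mol
mass of NaCl = 4.261 × 10^-3 × 58.44 = 0.2490 g
% NaCl = 0.2490 / 0.8276 × 100 = 30.09 %

30.09 %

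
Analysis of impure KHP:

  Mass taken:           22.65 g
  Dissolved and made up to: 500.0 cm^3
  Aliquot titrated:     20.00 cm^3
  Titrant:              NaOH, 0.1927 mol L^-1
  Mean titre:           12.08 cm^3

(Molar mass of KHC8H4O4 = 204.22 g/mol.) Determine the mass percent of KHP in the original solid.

KHC8H4O4 + NaOH → KNaC8H4O4 + H2O
n(NaOH) per titration = 0.01208 × 0.1927 = 2.328 × 10^-3 mol
n(KHC8H4O4) in each aliquot = 2.328 × 10^-3 mol (1:1 ratio)
n(KHC8H4O4) in the whole flask = 2.328 × 10^-3 × 500.0/20.00 = 0.05820 mol
mass of KHC8H4O4 = 0.05820 × 204.22 = 11.88 g
% KHC8H4O4 = 11.88 / 22.65 × 100 = 52.47 %

52.47 %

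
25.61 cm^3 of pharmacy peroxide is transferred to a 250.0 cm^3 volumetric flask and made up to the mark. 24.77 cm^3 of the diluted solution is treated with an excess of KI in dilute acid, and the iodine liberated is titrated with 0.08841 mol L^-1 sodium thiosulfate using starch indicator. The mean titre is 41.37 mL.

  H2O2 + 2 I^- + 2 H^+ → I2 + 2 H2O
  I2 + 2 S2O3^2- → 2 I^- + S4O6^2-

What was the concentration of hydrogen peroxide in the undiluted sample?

0.7207 mol/L

n(S2O3^2-) = 0.04137 × 0.08841 = 3.658 × 10^-3 mol
n(I2) = n(S2O3^2-)/2 = 1.829 × 10^-3 mol
n(H2O2) in the aliquot = 1.829 × 10^-3 mol (1:1 ratio)
[H2O2]_dilute = 1.829 × 10^-3 / 0.02477 = 0.07383 mol/L
[H2O2]_original = 0.07383 × 250.0/25.61 = 0.7207 mol/L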